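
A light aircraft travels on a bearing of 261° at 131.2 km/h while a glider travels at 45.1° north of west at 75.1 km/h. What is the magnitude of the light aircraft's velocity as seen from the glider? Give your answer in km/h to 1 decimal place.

Taking east as x and north as y: light aircraft velocity = (-129.585, -20.524) km/h; glider velocity = (-53.011, 53.196) km/h.
Velocity of light aircraft relative to glider = (-129.585, -20.524) − (-53.011, 53.196) = (-76.574, -73.721) km/h.
Magnitude = |(-76.574, -73.721)| = 106.293 km/h.

106.3 km/h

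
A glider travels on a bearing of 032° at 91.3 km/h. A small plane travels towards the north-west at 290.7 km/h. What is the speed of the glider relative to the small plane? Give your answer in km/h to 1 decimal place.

284.4 km/h

Taking east as x and north as y: glider velocity = (48.382, 77.427) km/h; small plane velocity = (-205.556, 205.556) km/h.
Velocity of glider relative to small plane = (48.382, 77.427) − (-205.556, 205.556) = (253.938, -128.129) km/h.
Magnitude = |(253.938, -128.129)| = 284.432 km/h.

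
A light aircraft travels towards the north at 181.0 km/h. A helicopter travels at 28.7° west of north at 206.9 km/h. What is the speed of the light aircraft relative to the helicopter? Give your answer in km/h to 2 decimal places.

99.36 km/h

Taking east as x and north as y: light aircraft velocity = (0.000, 181.000) km/h; helicopter velocity = (-99.358, 181.482) km/h.
Velocity of light aircraft relative to helicopter = (0.000, 181.000) − (-99.358, 181.482) = (99.358, -0.482) km/h.
Magnitude = |(99.358, -0.482)| = 99.359 km/h.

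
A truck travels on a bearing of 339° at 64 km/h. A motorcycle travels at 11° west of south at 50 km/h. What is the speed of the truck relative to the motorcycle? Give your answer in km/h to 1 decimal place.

109.7 km/h

Taking east as x and north as y: truck velocity = (-22.936, 59.749) km/h; motorcycle velocity = (-9.540, -49.081) km/h.
Velocity of truck relative to motorcycle = (-22.936, 59.749) − (-9.540, -49.081) = (-13.395, 108.831) km/h.
Magnitude = |(-13.395, 108.831)| = 109.652 km/h.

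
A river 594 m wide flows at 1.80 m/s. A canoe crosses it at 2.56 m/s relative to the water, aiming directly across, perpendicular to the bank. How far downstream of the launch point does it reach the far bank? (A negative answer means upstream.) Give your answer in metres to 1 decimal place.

Perpendicular speed = 2.560 m/s; crossing time = 594 / 2.560 = 232.031 s.
Net downstream speed = 1.800 m/s.
Drift = 1.800 × 232.031 = 417.656 m (downstream).

417.7 m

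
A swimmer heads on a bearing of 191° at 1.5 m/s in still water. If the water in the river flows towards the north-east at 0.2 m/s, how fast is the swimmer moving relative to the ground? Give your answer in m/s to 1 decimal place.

Taking east as x and north as y: velocity relative to the water = (-0.286, -1.472) m/s; the water relative to ground = (0.141, 0.141) m/s.
Velocity relative to ground = (-0.286, -1.472) + (0.141, 0.141) = (-0.145, -1.331) m/s.
Speed = |(-0.145, -1.331)| = 1.339 m/s.

1.3 m/s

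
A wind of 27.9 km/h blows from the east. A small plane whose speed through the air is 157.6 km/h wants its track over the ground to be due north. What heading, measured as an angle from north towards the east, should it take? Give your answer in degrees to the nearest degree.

10°

The wind pushes perpendicular to the desired track; the heading must have a component into the wind equal to 27.9 km/h: 157.6 sin θ = 27.9.
sin θ = 0.1770, so θ = 10.197°.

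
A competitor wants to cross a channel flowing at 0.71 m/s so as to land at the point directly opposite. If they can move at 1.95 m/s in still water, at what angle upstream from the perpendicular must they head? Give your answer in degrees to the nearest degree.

To cancel the current, the upstream component of the competitor's velocity must equal the flow: 1.95 sin θ = 0.71.
sin θ = 0.71 / 1.95 = 0.3641.
θ = arcsin(0.3641) = 21.352°.

21°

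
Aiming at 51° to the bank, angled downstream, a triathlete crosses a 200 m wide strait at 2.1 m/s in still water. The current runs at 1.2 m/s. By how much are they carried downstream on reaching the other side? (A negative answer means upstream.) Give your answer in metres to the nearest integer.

309 m

Perpendicular speed = 1.632 m/s; crossing time = 200 / 1.632 = 122.549 s.
Net downstream speed = 2.522 m/s.
Drift = 2.522 × 122.549 = 309.015 m (downstream).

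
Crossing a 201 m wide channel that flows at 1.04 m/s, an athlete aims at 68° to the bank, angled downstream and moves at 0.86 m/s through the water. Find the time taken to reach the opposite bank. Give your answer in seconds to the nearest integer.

252 s

The component of the athlete's velocity perpendicular to the bank is 0.86 × sin 68° = 0.797 m/s.
The current is parallel to the bank, so it does not affect the crossing time.
Time = 201 / 0.797 = 252.076 s.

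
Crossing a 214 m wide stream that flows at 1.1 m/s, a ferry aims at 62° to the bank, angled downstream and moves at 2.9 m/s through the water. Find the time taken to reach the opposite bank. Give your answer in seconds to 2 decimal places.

83.58 s

The component of the ferry's velocity perpendicular to the bank is 2.9 × sin 62° = 2.561 m/s.
The flow acts along the bank and has no component across it.
Time = 214 / 2.561 = 83.576 s.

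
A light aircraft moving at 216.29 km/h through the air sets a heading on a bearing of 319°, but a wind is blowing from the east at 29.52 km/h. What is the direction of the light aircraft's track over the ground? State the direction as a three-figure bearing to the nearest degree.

Taking east as x and north as y: velocity relative to the air = (-141.899, 163.236) km/h; the air relative to ground = (-29.520, 0.000) km/h.
Velocity relative to ground = (-141.899, 163.236) + (-29.520, 0.000) = (-171.419, 163.236) km/h.
Bearing = atan2(-171.42, 163.24) = 313.60° clockwise from north.

314°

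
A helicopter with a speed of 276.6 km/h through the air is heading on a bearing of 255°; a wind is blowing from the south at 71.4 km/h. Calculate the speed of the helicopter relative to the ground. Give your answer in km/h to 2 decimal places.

267.18 km/h

Taking east as x and north as y: velocity relative to the air = (-267.175, -71.589) km/h; the air relative to ground = (0.000, 71.400) km/h.
Velocity relative to ground = (-267.175, -71.589) + (0.000, 71.400) = (-267.175, -0.189) km/h.
Speed = |(-267.175, -0.189)| = 267.175 km/h.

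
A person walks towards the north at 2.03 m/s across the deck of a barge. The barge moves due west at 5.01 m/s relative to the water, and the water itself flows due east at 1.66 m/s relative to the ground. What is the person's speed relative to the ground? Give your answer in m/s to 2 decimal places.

In east/north components (m/s): person relative to barge = (0.000, 2.030); barge relative to water = (-5.010, 0.000); water relative to ground = (1.660, 0.000).
Sum = (-3.350, 2.030) m/s.
Speed = |(-3.350, 2.030)| = 3.917 m/s.

3.92 m/s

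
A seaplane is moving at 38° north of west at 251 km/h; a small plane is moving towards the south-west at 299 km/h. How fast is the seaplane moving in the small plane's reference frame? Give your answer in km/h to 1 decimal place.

Taking east as x and north as y: seaplane velocity = (-197.791, 154.531) km/h; small plane velocity = (-211.425, -211.425) km/h.
Velocity of seaplane relative to small plane = (-197.791, 154.531) − (-211.425, -211.425) = (13.634, 365.956) km/h.
Magnitude = |(13.634, 365.956)| = 366.210 km/h.

366.2 km/h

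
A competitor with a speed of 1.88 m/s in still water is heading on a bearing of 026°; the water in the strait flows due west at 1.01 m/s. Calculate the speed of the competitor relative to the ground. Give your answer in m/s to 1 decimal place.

1.7 m/s

Taking east as x and north as y: velocity relative to the water = (0.824, 1.690) m/s; the water relative to ground = (-1.010, 0.000) m/s.
Velocity relative to ground = (0.824, 1.690) + (-1.010, 0.000) = (-0.186, 1.690) m/s.
Speed = |(-0.186, 1.690)| = 1.700 m/s.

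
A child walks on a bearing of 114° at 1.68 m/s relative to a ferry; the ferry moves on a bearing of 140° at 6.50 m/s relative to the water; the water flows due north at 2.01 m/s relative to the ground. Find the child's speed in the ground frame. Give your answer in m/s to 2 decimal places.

6.78 m/s

In east/north components (m/s): child relative to ferry = (1.535, -0.683); ferry relative to water = (4.178, -4.979); water relative to ground = (0.000, 2.010).
Sum = (5.713, -3.653) m/s.
Speed = |(5.713, -3.653)| = 6.781 m/s.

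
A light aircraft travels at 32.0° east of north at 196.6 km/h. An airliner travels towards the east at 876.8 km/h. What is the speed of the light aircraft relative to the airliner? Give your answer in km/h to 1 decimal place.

Taking east as x and north as y: light aircraft velocity = (104.182, 166.726) km/h; airliner velocity = (876.800, 0.000) km/h.
Velocity of light aircraft relative to airliner = (104.182, 166.726) − (876.800, 0.000) = (-772.618, 166.726) km/h.
Magnitude = |(-772.618, 166.726)| = 790.402 km/h.

790.4 km/h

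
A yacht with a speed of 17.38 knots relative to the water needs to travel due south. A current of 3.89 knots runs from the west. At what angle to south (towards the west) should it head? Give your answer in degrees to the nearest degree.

The current pushes perpendicular to the desired track; the heading must have a component into the current equal to 3.89 knots: 17.38 sin θ = 3.89.
sin θ = 0.2238, so θ = 12.934°.

13°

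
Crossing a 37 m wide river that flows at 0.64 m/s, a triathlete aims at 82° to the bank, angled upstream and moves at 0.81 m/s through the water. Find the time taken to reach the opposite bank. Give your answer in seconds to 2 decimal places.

46.13 s

The component of the triathlete's velocity perpendicular to the bank is 0.81 × sin 82° = 0.802 m/s.
Only the cross-stream component determines the crossing time; the current contributes nothing perpendicular to the bank.
Time = 37 / 0.802 = 46.128 s.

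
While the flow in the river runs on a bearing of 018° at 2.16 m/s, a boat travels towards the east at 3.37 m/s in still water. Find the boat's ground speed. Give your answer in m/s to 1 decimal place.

4.5 m/s

Taking east as x and north as y: velocity relative to the water = (3.370, 0.000) m/s; the water relative to ground = (0.667, 2.054) m/s.
Velocity relative to ground = (3.370, 0.000) + (0.667, 2.054) = (4.037, 2.054) m/s.
Speed = |(4.037, 2.054)| = 4.530 m/s.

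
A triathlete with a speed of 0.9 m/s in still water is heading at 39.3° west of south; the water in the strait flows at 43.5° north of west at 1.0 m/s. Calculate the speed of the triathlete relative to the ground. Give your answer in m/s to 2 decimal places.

1.30 m/s

Taking east as x and north as y: velocity relative to the water = (-0.570, -0.696) m/s; the water relative to ground = (-0.725, 0.688) m/s.
Velocity relative to ground = (-0.570, -0.696) + (-0.725, 0.688) = (-1.295, -0.008) m/s.
Speed = |(-1.295, -0.008)| = 1.295 m/s.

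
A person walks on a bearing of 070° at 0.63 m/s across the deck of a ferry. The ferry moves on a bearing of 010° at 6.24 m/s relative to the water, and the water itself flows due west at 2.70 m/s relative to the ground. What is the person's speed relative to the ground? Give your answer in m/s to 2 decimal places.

In east/north components (m/s): person relative to ferry = (0.592, 0.215); ferry relative to water = (1.084, 6.145); water relative to ground = (-2.700, 0.000).
Sum = (-1.024, 6.361) m/s.
Speed = |(-1.024, 6.361)| = 6.443 m/s.

6.44 m/s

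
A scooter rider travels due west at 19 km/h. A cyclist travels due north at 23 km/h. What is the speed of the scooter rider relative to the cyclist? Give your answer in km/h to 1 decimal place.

Taking east as x and north as y: scooter rider velocity = (-19.000, 0.000) km/h; cyclist velocity = (0.000, 23.000) km/h.
Velocity of scooter rider relative to cyclist = (-19.000, 0.000) − (0.000, 23.000) = (-19.000, -23.000) km/h.
Magnitude = |(-19.000, -23.000)| = 29.833 km/h.

29.8 km/h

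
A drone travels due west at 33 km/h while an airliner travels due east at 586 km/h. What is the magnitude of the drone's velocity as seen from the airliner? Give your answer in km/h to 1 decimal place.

619.0 km/h

Taking east as x and north as y: drone velocity = (-33.000, 0.000) km/h; airliner velocity = (586.000, 0.000) km/h.
Velocity of drone relative to airliner = (-33.000, 0.000) − (586.000, 0.000) = (-619.000, 0.000) km/h.
Magnitude = |(-619.000, 0.000)| = 619.000 km/h.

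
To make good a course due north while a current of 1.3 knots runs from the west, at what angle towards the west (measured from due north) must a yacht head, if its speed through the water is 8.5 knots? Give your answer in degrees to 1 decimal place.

8.8°

The current pushes perpendicular to the desired track; the heading must have a component into the current equal to 1.3 knots: 8.5 sin θ = 1.3.
sin θ = 0.1529, so θ = 8.797°.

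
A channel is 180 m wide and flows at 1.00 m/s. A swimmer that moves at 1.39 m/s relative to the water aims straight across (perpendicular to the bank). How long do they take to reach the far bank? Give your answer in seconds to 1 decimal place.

129.5 s

The component of the swimmer's velocity perpendicular to the bank is 1.39 m/s.
The flow acts along the bank and has no component across it.
Time = 180 / 1.390 = 129.496 s.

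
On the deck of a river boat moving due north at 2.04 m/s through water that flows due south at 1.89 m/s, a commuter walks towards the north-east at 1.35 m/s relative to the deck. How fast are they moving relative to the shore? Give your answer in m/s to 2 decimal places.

In east/north components (m/s): commuter relative to river boat = (0.955, 0.955); river boat relative to water = (0.000, 2.040); water relative to ground = (0.000, -1.890).
Sum = (0.955, 1.105) m/s.
Speed = |(0.955, 1.105)| = 1.460 m/s.

1.46 m/s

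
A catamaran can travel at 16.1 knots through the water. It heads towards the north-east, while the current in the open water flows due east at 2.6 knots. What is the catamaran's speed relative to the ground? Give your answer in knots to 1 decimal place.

Taking east as x and north as y: velocity relative to the water = (11.384, 11.384) knots; the water relative to ground = (2.600, 0.000) knots.
Velocity relative to ground = (11.384, 11.384) + (2.600, 0.000) = (13.984, 11.384) knots.
Speed = |(13.984, 11.384)| = 18.032 knots.

18.0 knots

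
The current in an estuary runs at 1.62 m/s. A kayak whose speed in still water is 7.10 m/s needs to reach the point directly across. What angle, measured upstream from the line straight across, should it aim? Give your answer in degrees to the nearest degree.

To cancel the current, the upstream component of the kayak's velocity must equal the flow: 7.10 sin θ = 1.62.
sin θ = 1.62 / 7.10 = 0.2282.
θ = arcsin(0.2282) = 13.189°.

13°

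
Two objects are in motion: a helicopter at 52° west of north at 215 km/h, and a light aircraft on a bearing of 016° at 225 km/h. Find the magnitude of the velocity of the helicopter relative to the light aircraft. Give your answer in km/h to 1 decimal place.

246.2 km/h

Taking east as x and north as y: helicopter velocity = (-169.422, 132.367) km/h; light aircraft velocity = (62.018, 216.284) km/h.
Velocity of helicopter relative to light aircraft = (-169.422, 132.367) − (62.018, 216.284) = (-231.441, -83.917) km/h.
Magnitude = |(-231.441, -83.917)| = 246.185 km/h.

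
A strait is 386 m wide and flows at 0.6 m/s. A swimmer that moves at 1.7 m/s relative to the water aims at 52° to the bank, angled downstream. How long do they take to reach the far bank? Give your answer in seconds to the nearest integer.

288 s

The component of the swimmer's velocity perpendicular to the bank is 1.7 × sin 52° = 1.340 m/s.
The current is parallel to the bank, so it does not affect the crossing time.
Time = 386 / 1.340 = 288.142 s.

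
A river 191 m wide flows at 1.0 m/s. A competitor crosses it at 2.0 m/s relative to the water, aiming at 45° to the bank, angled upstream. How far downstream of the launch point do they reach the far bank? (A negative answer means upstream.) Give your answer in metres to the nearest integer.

Perpendicular speed = 1.414 m/s; crossing time = 191 / 1.414 = 135.057 s.
Net downstream speed = -0.414 m/s.
Drift = -0.414 × 135.057 = -55.943 m (upstream).

-56 m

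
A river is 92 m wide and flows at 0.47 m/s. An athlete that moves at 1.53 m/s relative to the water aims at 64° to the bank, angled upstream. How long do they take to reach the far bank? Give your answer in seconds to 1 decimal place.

The component of the athlete's velocity perpendicular to the bank is 1.53 × sin 64° = 1.375 m/s.
Only the cross-stream component determines the crossing time; the current contributes nothing perpendicular to the bank.
Time = 92 / 1.375 = 66.902 s.

66.9 s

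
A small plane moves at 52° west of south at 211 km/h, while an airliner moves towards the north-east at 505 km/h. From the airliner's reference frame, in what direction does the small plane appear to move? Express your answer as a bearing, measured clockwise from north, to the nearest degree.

Taking east as x and north as y: small plane velocity = (-166.270, -129.905) km/h; airliner velocity = (357.089, 357.089) km/h.
Velocity of small plane relative to airliner = (-166.270, -129.905) − (357.089, 357.089) = (-523.359, -486.993) km/h.
Bearing = atan2(-523.36, -486.99) = 227.06° clockwise from north.

227°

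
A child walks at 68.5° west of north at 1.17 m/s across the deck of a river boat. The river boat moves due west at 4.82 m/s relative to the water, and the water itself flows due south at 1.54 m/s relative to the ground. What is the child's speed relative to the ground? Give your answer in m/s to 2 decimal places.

6.01 m/s

In east/north components (m/s): child relative to river boat = (-1.089, 0.429); river boat relative to water = (-4.820, 0.000); water relative to ground = (0.000, -1.540).
Sum = (-5.909, -1.111) m/s.
Speed = |(-5.909, -1.111)| = 6.012 m/s.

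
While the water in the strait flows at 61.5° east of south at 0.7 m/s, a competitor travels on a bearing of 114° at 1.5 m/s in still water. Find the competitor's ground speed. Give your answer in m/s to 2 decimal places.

2.20 m/s

Taking east as x and north as y: velocity relative to the water = (1.370, -0.610) m/s; the water relative to ground = (0.615, -0.334) m/s.
Velocity relative to ground = (1.370, -0.610) + (0.615, -0.334) = (1.985, -0.944) m/s.
Speed = |(1.985, -0.944)| = 2.199 m/s.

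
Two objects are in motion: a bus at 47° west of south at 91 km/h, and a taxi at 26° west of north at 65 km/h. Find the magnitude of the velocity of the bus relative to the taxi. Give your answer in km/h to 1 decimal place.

126.4 km/h

Taking east as x and north as y: bus velocity = (-66.553, -62.062) km/h; taxi velocity = (-28.494, 58.422) km/h.
Velocity of bus relative to taxi = (-66.553, -62.062) − (-28.494, 58.422) = (-38.059, -120.483) km/h.
Magnitude = |(-38.059, -120.483)| = 126.352 km/h.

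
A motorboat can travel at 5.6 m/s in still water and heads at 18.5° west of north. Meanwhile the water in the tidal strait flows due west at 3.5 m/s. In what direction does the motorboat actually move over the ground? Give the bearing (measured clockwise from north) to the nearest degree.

Taking east as x and north as y: velocity relative to the water = (-1.777, 5.311) m/s; the water relative to ground = (-3.500, 0.000) m/s.
Velocity relative to ground = (-1.777, 5.311) + (-3.500, 0.000) = (-5.277, 5.311) m/s.
Bearing = atan2(-5.28, 5.31) = 315.18° clockwise from north.

315°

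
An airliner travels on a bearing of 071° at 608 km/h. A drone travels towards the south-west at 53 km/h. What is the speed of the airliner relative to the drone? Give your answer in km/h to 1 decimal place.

656.0 km/h

Taking east as x and north as y: airliner velocity = (574.875, 197.945) km/h; drone velocity = (-37.477, -37.477) km/h.
Velocity of airliner relative to drone = (574.875, 197.945) − (-37.477, -37.477) = (612.352, 235.422) km/h.
Magnitude = |(612.352, 235.422)| = 656.048 km/h.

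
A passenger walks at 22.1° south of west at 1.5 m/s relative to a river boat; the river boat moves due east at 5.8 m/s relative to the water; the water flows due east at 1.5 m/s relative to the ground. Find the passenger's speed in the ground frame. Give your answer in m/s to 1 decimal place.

In east/north components (m/s): passenger relative to river boat = (-1.390, -0.564); river boat relative to water = (5.800, 0.000); water relative to ground = (1.500, 0.000).
Sum = (5.910, -0.564) m/s.
Speed = |(5.910, -0.564)| = 5.937 m/s.

5.9 m/s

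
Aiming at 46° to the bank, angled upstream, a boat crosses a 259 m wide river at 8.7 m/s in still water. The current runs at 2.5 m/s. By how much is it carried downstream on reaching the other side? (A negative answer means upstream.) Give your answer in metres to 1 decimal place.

-146.7 m

Perpendicular speed = 6.258 m/s; crossing time = 259 / 6.258 = 41.385 s.
Net downstream speed = -3.544 m/s.
Drift = -3.544 × 41.385 = -146.650 m (upstream).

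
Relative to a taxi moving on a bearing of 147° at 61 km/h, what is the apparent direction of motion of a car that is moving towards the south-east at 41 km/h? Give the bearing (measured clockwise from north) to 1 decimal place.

Taking east as x and north as y: car velocity = (28.991, -28.991) km/h; taxi velocity = (33.223, -51.159) km/h.
Velocity of car relative to taxi = (28.991, -28.991) − (33.223, -51.159) = (-4.232, 22.168) km/h.
Bearing = atan2(-4.23, 22.17) = 349.19° clockwise from north.

349.2°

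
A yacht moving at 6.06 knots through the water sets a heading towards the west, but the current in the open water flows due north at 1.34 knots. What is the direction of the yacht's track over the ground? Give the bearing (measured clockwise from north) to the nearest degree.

Taking east as x and north as y: velocity relative to the water = (-6.060, 0.000) knots; the water relative to ground = (0.000, 1.340) knots.
Velocity relative to ground = (-6.060, 0.000) + (0.000, 1.340) = (-6.060, 1.340) knots.
Bearing = atan2(-6.06, 1.34) = 282.47° clockwise from north.

282°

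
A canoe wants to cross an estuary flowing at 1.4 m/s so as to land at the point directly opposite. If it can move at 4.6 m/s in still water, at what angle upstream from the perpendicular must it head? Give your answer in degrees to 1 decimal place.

To cancel the current, the upstream component of the canoe's velocity must equal the flow: 4.6 sin θ = 1.4.
sin θ = 1.4 / 4.6 = 0.3043.
θ = arcsin(0.3043) = 17.719°.

17.7°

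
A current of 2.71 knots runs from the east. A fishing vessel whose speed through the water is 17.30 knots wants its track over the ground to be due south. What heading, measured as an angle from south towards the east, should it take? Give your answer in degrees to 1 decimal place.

9.0°

The current pushes perpendicular to the desired track; the heading must have a component into the current equal to 2.71 knots: 17.30 sin θ = 2.71.
sin θ = 0.1566, so θ = 9.012°.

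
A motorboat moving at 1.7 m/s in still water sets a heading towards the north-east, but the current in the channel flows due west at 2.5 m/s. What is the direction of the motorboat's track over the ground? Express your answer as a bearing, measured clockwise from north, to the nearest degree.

Taking east as x and north as y: velocity relative to the water = (1.202, 1.202) m/s; the water relative to ground = (-2.500, 0.000) m/s.
Velocity relative to ground = (1.202, 1.202) + (-2.500, 0.000) = (-1.298, 1.202) m/s.
Bearing = atan2(-1.30, 1.20) = 312.80° clockwise from north.

313°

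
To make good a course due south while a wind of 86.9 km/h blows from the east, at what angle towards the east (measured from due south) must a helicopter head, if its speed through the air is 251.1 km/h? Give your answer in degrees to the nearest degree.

The wind pushes perpendicular to the desired track; the heading must have a component into the wind equal to 86.9 km/h: 251.1 sin θ = 86.9.
sin θ = 0.3461, so θ = 20.248°.

20°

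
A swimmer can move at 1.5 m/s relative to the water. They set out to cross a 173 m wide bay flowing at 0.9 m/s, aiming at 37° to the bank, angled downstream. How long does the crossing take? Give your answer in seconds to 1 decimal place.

191.6 s

The component of the swimmer's velocity perpendicular to the bank is 1.5 × sin 37° = 0.903 m/s.
The flow acts along the bank and has no component across it.
Time = 173 / 0.903 = 191.642 s.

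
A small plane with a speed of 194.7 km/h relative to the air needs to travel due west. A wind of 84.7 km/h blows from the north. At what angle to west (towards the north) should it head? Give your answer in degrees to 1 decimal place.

25.8°

The wind pushes perpendicular to the desired track; the heading must have a component into the wind equal to 84.7 km/h: 194.7 sin θ = 84.7.
sin θ = 0.4350, so θ = 25.787°.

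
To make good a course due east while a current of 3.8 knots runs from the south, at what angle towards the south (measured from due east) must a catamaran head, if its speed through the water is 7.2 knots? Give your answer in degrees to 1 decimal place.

31.9°

The current pushes perpendicular to the desired track; the heading must have a component into the current equal to 3.8 knots: 7.2 sin θ = 3.8.
sin θ = 0.5278, so θ = 31.855°.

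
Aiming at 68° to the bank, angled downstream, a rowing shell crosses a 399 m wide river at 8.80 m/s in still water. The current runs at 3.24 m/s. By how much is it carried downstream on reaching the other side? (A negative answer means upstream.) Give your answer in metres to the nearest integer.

Perpendicular speed = 8.159 m/s; crossing time = 399 / 8.159 = 48.902 s.
Net downstream speed = 6.537 m/s.
Drift = 6.537 × 48.902 = 319.648 m (downstream).

320 m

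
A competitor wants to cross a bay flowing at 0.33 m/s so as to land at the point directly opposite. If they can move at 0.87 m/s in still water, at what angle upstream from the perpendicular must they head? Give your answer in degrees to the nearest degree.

22°

To cancel the current, the upstream component of the competitor's velocity must equal the flow: 0.87 sin θ = 0.33.
sin θ = 0.33 / 0.87 = 0.3793.
θ = arcsin(0.3793) = 22.291°.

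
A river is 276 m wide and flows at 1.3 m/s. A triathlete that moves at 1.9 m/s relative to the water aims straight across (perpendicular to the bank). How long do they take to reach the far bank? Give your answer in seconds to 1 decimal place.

145.3 s

The component of the triathlete's velocity perpendicular to the bank is 1.9 m/s.
The flow acts along the bank and has no component across it.
Time = 276 / 1.900 = 145.263 s.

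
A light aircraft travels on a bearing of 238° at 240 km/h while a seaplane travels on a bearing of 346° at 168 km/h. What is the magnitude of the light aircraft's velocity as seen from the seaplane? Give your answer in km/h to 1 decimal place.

332.8 km/h

Taking east as x and north as y: light aircraft velocity = (-203.532, -127.181) km/h; seaplane velocity = (-40.643, 163.010) km/h.
Velocity of light aircraft relative to seaplane = (-203.532, -127.181) − (-40.643, 163.010) = (-162.889, -290.190) km/h.
Magnitude = |(-162.889, -290.190)| = 332.781 km/h.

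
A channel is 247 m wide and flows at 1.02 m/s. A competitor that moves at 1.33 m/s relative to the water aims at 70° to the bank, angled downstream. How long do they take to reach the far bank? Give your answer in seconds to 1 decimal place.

The component of the competitor's velocity perpendicular to the bank is 1.33 × sin 70° = 1.250 m/s.
Only the cross-stream component determines the crossing time; the current contributes nothing perpendicular to the bank.
Time = 247 / 1.250 = 197.633 s.

197.6 s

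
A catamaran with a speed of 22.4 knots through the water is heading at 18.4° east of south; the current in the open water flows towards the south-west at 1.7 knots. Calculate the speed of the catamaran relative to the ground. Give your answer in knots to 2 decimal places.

Taking east as x and north as y: velocity relative to the water = (7.071, -21.255) knots; the water relative to ground = (-1.202, -1.202) knots.
Velocity relative to ground = (7.071, -21.255) + (-1.202, -1.202) = (5.868, -22.457) knots.
Speed = |(5.868, -22.457)| = 23.211 knots.

23.21 knots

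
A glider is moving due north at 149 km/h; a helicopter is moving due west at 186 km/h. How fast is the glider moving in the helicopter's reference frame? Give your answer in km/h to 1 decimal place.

238.3 km/h

Taking east as x and north as y: glider velocity = (0.000, 149.000) km/h; helicopter velocity = (-186.000, 0.000) km/h.
Velocity of glider relative to helicopter = (0.000, 149.000) − (-186.000, 0.000) = (186.000, 149.000) km/h.
Magnitude = |(186.000, 149.000)| = 238.321 km/h.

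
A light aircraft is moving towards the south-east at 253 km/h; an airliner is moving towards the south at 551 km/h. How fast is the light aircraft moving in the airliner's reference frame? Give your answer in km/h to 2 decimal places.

Taking east as x and north as y: light aircraft velocity = (178.898, -178.898) km/h; airliner velocity = (0.000, -551.000) km/h.
Velocity of light aircraft relative to airliner = (178.898, -178.898) − (0.000, -551.000) = (178.898, 372.102) km/h.
Magnitude = |(178.898, 372.102)| = 412.873 km/h.

412.87 km/h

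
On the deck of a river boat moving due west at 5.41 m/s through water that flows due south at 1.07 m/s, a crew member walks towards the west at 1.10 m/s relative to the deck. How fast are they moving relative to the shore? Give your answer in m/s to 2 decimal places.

6.60 m/s

In east/north components (m/s): crew member relative to river boat = (-1.100, 0.000); river boat relative to water = (-5.410, 0.000); water relative to ground = (0.000, -1.070).
Sum = (-6.510, -1.070) m/s.
Speed = |(-6.510, -1.070)| = 6.597 m/s.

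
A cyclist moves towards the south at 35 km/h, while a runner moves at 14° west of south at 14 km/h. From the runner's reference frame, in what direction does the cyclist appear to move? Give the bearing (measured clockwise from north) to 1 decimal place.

Taking east as x and north as y: cyclist velocity = (0.000, -35.000) km/h; runner velocity = (-3.387, -13.584) km/h.
Velocity of cyclist relative to runner = (0.000, -35.000) − (-3.387, -13.584) = (3.387, -21.416) km/h.
Bearing = atan2(3.39, -21.42) = 171.01° clockwise from north.

171.0°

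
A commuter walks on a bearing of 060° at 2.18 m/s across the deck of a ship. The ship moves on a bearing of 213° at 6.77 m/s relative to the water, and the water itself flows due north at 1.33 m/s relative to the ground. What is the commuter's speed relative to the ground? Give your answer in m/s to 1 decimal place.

3.7 m/s

In east/north components (m/s): commuter relative to ship = (1.888, 1.090); ship relative to water = (-3.687, -5.678); water relative to ground = (0.000, 1.330).
Sum = (-1.799, -3.258) m/s.
Speed = |(-1.799, -3.258)| = 3.722 m/s.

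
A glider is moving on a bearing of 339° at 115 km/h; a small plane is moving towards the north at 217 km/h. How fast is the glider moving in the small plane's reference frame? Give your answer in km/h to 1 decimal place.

Taking east as x and north as y: glider velocity = (-41.212, 107.362) km/h; small plane velocity = (0.000, 217.000) km/h.
Velocity of glider relative to small plane = (-41.212, 107.362) − (0.000, 217.000) = (-41.212, -109.638) km/h.
Magnitude = |(-41.212, -109.638)| = 117.128 km/h.

117.1 km/h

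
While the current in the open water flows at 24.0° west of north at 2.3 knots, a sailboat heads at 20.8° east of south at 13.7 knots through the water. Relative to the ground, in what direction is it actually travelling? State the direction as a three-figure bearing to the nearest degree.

160°

Taking east as x and north as y: velocity relative to the water = (4.865, -12.807) knots; the water relative to ground = (-0.935, 2.101) knots.
Velocity relative to ground = (4.865, -12.807) + (-0.935, 2.101) = (3.929, -10.706) knots.
Bearing = atan2(3.93, -10.71) = 159.85° clockwise from north.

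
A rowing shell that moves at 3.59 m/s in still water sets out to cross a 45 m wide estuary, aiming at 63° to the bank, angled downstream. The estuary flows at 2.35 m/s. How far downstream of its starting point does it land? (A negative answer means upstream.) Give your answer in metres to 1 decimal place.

56.0 m

Perpendicular speed = 3.199 m/s; crossing time = 45 / 3.199 = 14.068 s.
Net downstream speed = 3.980 m/s.
Drift = 3.980 × 14.068 = 55.989 m (downstream).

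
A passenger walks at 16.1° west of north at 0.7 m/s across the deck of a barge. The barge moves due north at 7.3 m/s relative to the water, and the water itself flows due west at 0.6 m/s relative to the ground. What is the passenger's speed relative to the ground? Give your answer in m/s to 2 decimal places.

In east/north components (m/s): passenger relative to barge = (-0.194, 0.673); barge relative to water = (0.000, 7.300); water relative to ground = (-0.600, 0.000).
Sum = (-0.794, 7.973) m/s.
Speed = |(-0.794, 7.973)| = 8.012 m/s.

8.01 m/s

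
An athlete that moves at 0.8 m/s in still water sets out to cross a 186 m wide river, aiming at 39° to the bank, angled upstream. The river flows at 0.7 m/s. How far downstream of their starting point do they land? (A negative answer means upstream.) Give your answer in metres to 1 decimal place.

Perpendicular speed = 0.503 m/s; crossing time = 186 / 0.503 = 369.446 s.
Net downstream speed = 0.078 m/s.
Drift = 0.078 × 369.446 = 28.921 m (downstream).

28.9 m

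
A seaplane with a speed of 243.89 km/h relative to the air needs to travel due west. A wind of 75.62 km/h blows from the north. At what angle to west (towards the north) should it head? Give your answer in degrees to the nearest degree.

The wind pushes perpendicular to the desired track; the heading must have a component into the wind equal to 75.62 km/h: 243.89 sin θ = 75.62.
sin θ = 0.3101, so θ = 18.063°.

18°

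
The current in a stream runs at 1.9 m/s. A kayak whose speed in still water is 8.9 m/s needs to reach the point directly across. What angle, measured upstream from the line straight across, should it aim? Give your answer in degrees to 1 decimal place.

To cancel the current, the upstream component of the kayak's velocity must equal the flow: 8.9 sin θ = 1.9.
sin θ = 1.9 / 8.9 = 0.2135.
θ = arcsin(0.2135) = 12.327°.

12.3°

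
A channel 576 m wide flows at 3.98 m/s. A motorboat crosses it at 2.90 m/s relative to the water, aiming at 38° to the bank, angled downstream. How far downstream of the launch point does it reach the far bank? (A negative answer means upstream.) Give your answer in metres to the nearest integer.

2021 m

Perpendicular speed = 1.785 m/s; crossing time = 576 / 1.785 = 322.613 s.
Net downstream speed = 6.265 m/s.
Drift = 6.265 × 322.613 = 2021.248 m (downstream).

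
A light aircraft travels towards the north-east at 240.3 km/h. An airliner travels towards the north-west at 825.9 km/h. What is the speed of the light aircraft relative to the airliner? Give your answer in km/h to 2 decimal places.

860.15 km/h

Taking east as x and north as y: light aircraft velocity = (169.918, 169.918) km/h; airliner velocity = (-583.999, 583.999) km/h.
Velocity of light aircraft relative to airliner = (169.918, 169.918) − (-583.999, 583.999) = (753.917, -414.082) km/h.
Magnitude = |(753.917, -414.082)| = 860.148 km/h.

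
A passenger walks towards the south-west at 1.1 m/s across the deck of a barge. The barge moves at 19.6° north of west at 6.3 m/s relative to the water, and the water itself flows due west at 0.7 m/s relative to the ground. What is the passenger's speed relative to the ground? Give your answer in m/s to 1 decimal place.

7.5 m/s

In east/north components (m/s): passenger relative to barge = (-0.778, -0.778); barge relative to water = (-5.935, 2.113); water relative to ground = (-0.700, 0.000).
Sum = (-7.413, 1.336) m/s.
Speed = |(-7.413, 1.336)| = 7.532 m/s.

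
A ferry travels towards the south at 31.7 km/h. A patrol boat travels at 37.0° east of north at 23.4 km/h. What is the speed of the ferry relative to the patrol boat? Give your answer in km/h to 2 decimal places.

52.32 km/h

Taking east as x and north as y: ferry velocity = (0.000, -31.700) km/h; patrol boat velocity = (14.082, 18.688) km/h.
Velocity of ferry relative to patrol boat = (0.000, -31.700) − (14.082, 18.688) = (-14.082, -50.388) km/h.
Magnitude = |(-14.082, -50.388)| = 52.319 km/h.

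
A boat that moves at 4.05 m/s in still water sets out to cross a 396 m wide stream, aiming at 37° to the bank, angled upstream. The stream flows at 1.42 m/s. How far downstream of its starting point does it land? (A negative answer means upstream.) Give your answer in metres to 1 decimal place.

Perpendicular speed = 2.437 m/s; crossing time = 396 / 2.437 = 162.471 s.
Net downstream speed = -1.814 m/s.
Drift = -1.814 × 162.471 = -294.800 m (upstream).

-294.8 m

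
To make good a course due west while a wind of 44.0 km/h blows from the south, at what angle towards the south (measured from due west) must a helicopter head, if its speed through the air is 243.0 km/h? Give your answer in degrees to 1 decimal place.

10.4°

The wind pushes perpendicular to the desired track; the heading must have a component into the wind equal to 44.0 km/h: 243.0 sin θ = 44.0.
sin θ = 0.1811, so θ = 10.432°.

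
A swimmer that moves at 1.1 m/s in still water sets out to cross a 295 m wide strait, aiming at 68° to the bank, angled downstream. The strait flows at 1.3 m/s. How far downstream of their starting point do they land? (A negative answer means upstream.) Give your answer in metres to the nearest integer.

Perpendicular speed = 1.020 m/s; crossing time = 295 / 1.020 = 289.243 s.
Net downstream speed = 1.712 m/s.
Drift = 1.712 × 289.243 = 495.204 m (downstream).

495 m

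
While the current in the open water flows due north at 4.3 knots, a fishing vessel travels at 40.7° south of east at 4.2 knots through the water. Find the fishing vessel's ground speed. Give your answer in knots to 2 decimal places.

3.55 knots

Taking east as x and north as y: velocity relative to the water = (3.184, -2.739) knots; the water relative to ground = (0.000, 4.300) knots.
Velocity relative to ground = (3.184, -2.739) + (0.000, 4.300) = (3.184, 1.561) knots.
Speed = |(3.184, 1.561)| = 3.546 knots.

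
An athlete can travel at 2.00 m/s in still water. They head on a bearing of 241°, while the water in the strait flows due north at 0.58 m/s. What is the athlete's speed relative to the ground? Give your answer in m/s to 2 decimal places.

Taking east as x and north as y: velocity relative to the water = (-1.749, -0.970) m/s; the water relative to ground = (0.000, 0.580) m/s.
Velocity relative to ground = (-1.749, -0.970) + (0.000, 0.580) = (-1.749, -0.390) m/s.
Speed = |(-1.749, -0.390)| = 1.792 m/s.

1.79 m/s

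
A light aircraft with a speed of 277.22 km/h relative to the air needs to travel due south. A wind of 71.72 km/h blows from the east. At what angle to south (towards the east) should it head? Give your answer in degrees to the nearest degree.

The wind pushes perpendicular to the desired track; the heading must have a component into the wind equal to 71.72 km/h: 277.22 sin θ = 71.72.
sin θ = 0.2587, so θ = 14.994°.

15°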